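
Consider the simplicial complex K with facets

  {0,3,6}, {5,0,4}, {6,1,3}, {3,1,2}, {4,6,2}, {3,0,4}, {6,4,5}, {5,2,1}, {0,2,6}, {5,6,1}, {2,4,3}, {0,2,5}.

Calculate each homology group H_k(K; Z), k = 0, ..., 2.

H_0 ≅ Z,  H_1 ≅ Z/2Z,  H_2 = 0.

Fix the vertex order 0 < 1 < 2 < 3 < 4 < 5 < 6 and write every simplex with vertices in increasing order. Then dim K = 2 and the simplices of K are:

  0-simplices (7): [0], [1], [2], [3], [4], [5], [6]
  1-simplices (18): [0,2], [0,3], [0,4], [0,5], [0,6], [1,2], [1,3], [1,5], [1,6], [2,3], [2,4], [2,5], [2,6], [3,4], [3,6], [4,5], [4,6], [5,6]
  2-simplices (12): [0,2,5], [0,2,6], [0,3,4], [0,3,6], [0,4,5], [1,2,3], [1,2,5], [1,3,6], [1,5,6], [2,3,4], [2,4,6], [4,5,6]

so the chain groups are C_0 ≅ Z^7, C_1 ≅ Z^18, C_2 ≅ Z^12.

The boundary map ∂_1: C_1 → C_0 maps an edge to its endpoints' difference, ∂[p,q] = q − p.
The resulting 7×18 matrix has rank 6, and its Smith normal form has invariant factors (1,1,1,1,1,1).

Boundary ∂_2: C_2 → C_1 sends each 2-simplex [p,q,r] to [q,r] − [p,r] + [p,q]. For instance
  ∂[0,4,5] = [4,5] − [0,5] + [0,4],
  ∂[2,3,4] = [3,4] − [2,4] + [2,3].
This gives a 18×12 integer matrix of rank 12; reducing to Smith normal form yields diagonal entries (1,1,1,1,1,1,1,1,1,1,1,2).

Reading off H_k = ker ∂_k / im ∂_{k+1}:

  H_0: rank C_0 − rank ∂_1 = 7 − 6 = 1, and the invariant factors of ∂_1 are all 1, so H_0 ≅ Z.
  H_1: rank ker ∂_1 − rank ∂_2 = (18 − 6) − 12 = 0, and ∂_2 has invariant factor 2 > 1, so H_1 ≅ Z/2Z.
  H_2: rank ker ∂_2 − rank ∂_3 = (12 − 12) − 0 = 0, and there is no ∂_3, so H_2 ≅ 0.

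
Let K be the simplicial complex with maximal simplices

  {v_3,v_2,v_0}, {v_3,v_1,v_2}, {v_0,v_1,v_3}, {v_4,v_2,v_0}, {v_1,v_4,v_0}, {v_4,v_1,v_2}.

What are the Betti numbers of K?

b_0 = 1, b_1 = 0, b_2 = 1.

K has 5 vertices, 9 edges, 6 triangles.
rank ∂_0 = 0, rank ∂_1 = 4 ⇒ b_0 = 5 − 0 − 4 = 1; all invariant factors of ∂_1 are 1 so no torsion. So H_0 ≅ Z.
rank ∂_1 = 4, rank ∂_2 = 5 ⇒ b_1 = 9 − 4 − 5 = 0; all invariant factors of ∂_2 are 1 so no torsion. So H_1 ≅ 0.
rank ∂_2 = 5, rank ∂_3 = 0 ⇒ b_2 = 6 − 5 − 0 = 1. So H_2 ≅ Z.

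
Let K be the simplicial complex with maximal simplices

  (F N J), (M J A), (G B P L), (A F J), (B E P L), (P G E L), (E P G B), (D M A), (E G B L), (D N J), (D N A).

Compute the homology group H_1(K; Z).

H_1 ≅ Z.

We work with the vertex ordering A < B < D < E < F < G < J < L < M < N < P. The simplices of K, each written with vertices in increasing order, are:

  0-simplices (11): A, B, D, E, F, G, J, L, M, N, P
  1-simplices (22): AD, AF, AJ, AM, AN, BE, BG, BL, BP, DJ, DM, DN, EG, EL, EP, FJ, FN, GL, GP, JM, JN, LP
  2-simplices (16): ADM, ADN, AFJ, AJM, BEG, BEL, BEP, BGL, BGP, BLP, DJN, EGL, EGP, ELP, FJN, GLP
  3-simplices (5): BEGL, BEGP, BELP, BGLP, EGLP

giving chain groups C_0 ≅ Z^11, C_1 ≅ Z^22, C_2 ≅ Z^16, C_3 ≅ Z^5.

Boundary ∂_1: C_1 → C_0 sends each edge [p,q] (with p < q) to q − p.
As a 11×22 matrix over Z this has rank 9, with invariant factors (1,1,1,1,1,1,1,1,1).

∂_2: C_2 → C_1 sends each 2-simplex [p,q,r] to [q,r] − [p,r] + [p,q]. For instance
  ∂AFJ = FJ − AJ + AF,
  ∂BEP = EP − BP + BE.
This gives a 22×16 integer matrix of rank 12; reducing to Smith normal form yields diagonal entries (1,1,1,1,1,1,1,1,1,1,1,1).

The boundary map ∂_3: C_3 → C_2 sends each 3-simplex σ to the alternating sum Σ_i (−1)^i (σ with its i-th vertex removed). For instance
  ∂BEGP = EGP − BGP + BEP − BEG,
  ∂BELP = ELP − BLP + BEP − BEL.
The 16×5 boundary matrix has rank 4 and Smith normal form diag(1,1,1,1).

Now H_k = ker ∂_k / im ∂_{k+1}, so:

  H_1: rank ker ∂_1 − rank ∂_2 = (22 − 9) − 12 = 1, and the invariant factors of ∂_2 are all 1, so H_1 ≅ Z.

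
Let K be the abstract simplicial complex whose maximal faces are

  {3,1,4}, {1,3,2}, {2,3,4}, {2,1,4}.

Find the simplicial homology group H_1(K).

K has 4 vertices, 6 edges, 4 triangles.
rank ∂_1 = 3, rank ∂_2 = 3 ⇒ b_1 = 6 − 3 − 3 = 0; all invariant factors of ∂_2 are 1 so no torsion. So H_1 ≅ 0.

H_1 ≅ 0.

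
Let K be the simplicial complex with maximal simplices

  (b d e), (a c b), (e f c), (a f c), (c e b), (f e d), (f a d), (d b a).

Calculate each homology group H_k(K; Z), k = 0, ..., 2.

Fix the vertex order a < b < c < d < e < f and write every simplex with vertices in increasing order. Then dim K = 2 and the simplices of K are:

  0-simplices (6): a, b, c, d, e, f
  1-simplices (12): ab, ac, ad, af, bc, bd, be, ce, cf, de, df, ef
  2-simplices (8): abc, abd, acf, adf, bce, bde, cef, def

so the chain groups are C_0 ≅ Z^6, C_1 ≅ Z^12, C_2 ≅ Z^8.

Boundary ∂_1: C_1 → C_0 is given by ∂[p,q] = [q] − [p]. For instance
  ∂be = e − b.
This gives a 6×12 integer matrix of rank 5; reducing to Smith normal form yields diagonal entries (1,1,1,1,1).

The boundary map ∂_2: C_2 → C_1 sends each 2-simplex [p,q,r] to [q,r] − [p,r] + [p,q]. For instance
  ∂def = ef − df + de,
  ∂bce = ce − be + bc.
As a 12×8 matrix over Z this has rank 7, with invariant factors (1,1,1,1,1,1,1).

Reading off H_k = ker ∂_k / im ∂_{k+1}:

  H_0: rank C_0 − rank ∂_1 = 6 − 5 = 1, and the invariant factors of ∂_1 are all 1, so H_0 ≅ Z.
  H_1: rank ker ∂_1 − rank ∂_2 = (12 − 5) − 7 = 0, and the invariant factors of ∂_2 are all 1, so H_1 ≅ 0.
  H_2: rank ker ∂_2 − rank ∂_3 = (8 − 7) − 0 = 1, and there is no ∂_3, so H_2 ≅ Z.

As a check, the Euler characteristic is 6 − 12 + 8 = 2, which agrees with 1 − 0 + 1 = 2.

H_0 = Z,  H_1 = 0,  H_2 = Z.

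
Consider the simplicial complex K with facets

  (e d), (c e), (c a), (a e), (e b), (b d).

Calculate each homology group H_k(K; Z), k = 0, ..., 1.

Fix the vertex order a < b < c < d < e and write every simplex with vertices in increasing order. Then dim K = 1 and the simplices of K are:

  0-simplices (5): a, b, c, d, e
  1-simplices (6): ac, ae, bd, be, ce, de

giving chain groups C_0 ≅ Z^5, C_1 ≅ Z^6.

Boundary ∂_1: C_1 → C_0 is given by ∂[p,q] = [q] − [p]. For instance
  ∂de = e − d.
The 5×6 boundary matrix has rank 4 and Smith normal form diag(1,1,1,1).

Computing H_k = (kernel of ∂_k) / (image of ∂_{k+1}):

  H_0: rank C_0 − rank ∂_1 = 5 − 4 = 1, and the invariant factors of ∂_1 are all 1, so H_0 = Z.
  H_1: rank ker ∂_1 − rank ∂_2 = (6 − 4) − 0 = 2, and there is no ∂_2, so H_1 = Z^2.

As a check, the Euler characteristic is 5 − 6 = -1, which agrees with 1 − 2 = -1.
(K is a triangulation of a wedge of 2 circles.)

H_0 ≅ Z,  H_1 ≅ Z^2.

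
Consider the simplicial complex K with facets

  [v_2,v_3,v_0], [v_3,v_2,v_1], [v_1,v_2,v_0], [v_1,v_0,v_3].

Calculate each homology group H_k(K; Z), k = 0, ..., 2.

Fix the vertex order v_0 < v_1 < v_2 < v_3 and write every simplex with vertices in increasing order. Then dim K = 2 and the simplices of K are:

  0-simplices (4): [v_0], [v_1], [v_2], [v_3]
  1-simplices (6): [v_0,v_1], [v_0,v_2], [v_0,v_3], [v_1,v_2], [v_1,v_3], [v_2,v_3]
  2-simplices (4): [v_0,v_1,v_2], [v_0,v_1,v_3], [v_0,v_2,v_3], [v_1,v_2,v_3]

so the chain groups are C_0 ≅ Z^4, C_1 ≅ Z^6, C_2 ≅ Z^4.

The boundary map ∂_1: C_1 → C_0 sends each edge [p,q] (with p < q) to q − p.
The 4×6 boundary matrix has rank 3 and Smith normal form diag(1,1,1).

The boundary map ∂_2: C_2 → C_1 maps a triangle to the signed sum of its edges. For instance
  ∂[v_1,v_2,v_3] = [v_2,v_3] − [v_1,v_3] + [v_1,v_2],
  ∂[v_0,v_1,v_2] = [v_1,v_2] − [v_0,v_2] + [v_0,v_1].
As a 6×4 matrix over Z this has rank 3, with invariant factors (1,1,1).

From H_k ≅ ker(∂_k) / im(∂_{k+1}) we obtain:

  H_0: rank C_0 − rank ∂_1 = 4 − 3 = 1, and the invariant factors of ∂_1 are all 1, so H_0 = Z.
  H_1: rank ker ∂_1 − rank ∂_2 = (6 − 3) − 3 = 0, and the invariant factors of ∂_2 are all 1, so H_1 = 0.
  H_2: rank ker ∂_2 − rank ∂_3 = (4 − 3) − 0 = 1, and there is no ∂_3, so H_2 = Z.

As a check, the Euler characteristic is 4 − 6 + 4 = 2, which agrees with 1 − 0 + 1 = 2.

H_0 = Z,  H_1 = 0,  H_2 = Z.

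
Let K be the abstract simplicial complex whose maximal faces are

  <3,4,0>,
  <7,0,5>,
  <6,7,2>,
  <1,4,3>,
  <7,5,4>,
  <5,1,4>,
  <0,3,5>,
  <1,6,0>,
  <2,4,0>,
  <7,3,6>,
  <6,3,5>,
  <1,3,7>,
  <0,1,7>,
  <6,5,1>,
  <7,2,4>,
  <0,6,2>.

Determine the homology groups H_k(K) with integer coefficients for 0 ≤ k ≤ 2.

H_0 ≅ Z,  H_1 ≅ Z^2,  H_2 ≅ Z.

We work with the vertex ordering 0 < 1 < 2 < 3 < 4 < 5 < 6 < 7. The simplices of K, each written with vertices in increasing order, are:

  0-simplices (8): [0], [1], [2], [3], [4], [5], [6], [7]
  1-simplices (24): (24 of them)
  2-simplices (16): [0,1,6], [0,1,7], [0,2,4], [0,2,6], [0,3,4], [0,3,5], [0,5,7], [1,3,4], [1,3,7], [1,4,5], [1,5,6], [2,4,7], [2,6,7], [3,5,6], [3,6,7], [4,5,7]

giving chain groups C_0 ≅ Z^8, C_1 ≅ Z^24, C_2 ≅ Z^16.

Boundary ∂_1: C_1 → C_0 is given by ∂[p,q] = [q] − [p].
This gives a 8×24 integer matrix of rank 7; reducing to Smith normal form yields diagonal entries (1,1,1,1,1,1,1).

∂_2: C_2 → C_1 maps a triangle to the signed sum of its edges. For instance
  ∂[0,2,6] = [2,6] − [0,6] + [0,2],
  ∂[0,2,4] = [2,4] − [0,4] + [0,2].
This gives a 24×16 integer matrix of rank 15; reducing to Smith normal form yields diagonal entries (1,1,1,1,1,1,1,1,1,1,1,1,1,1,1).

Computing H_k = (kernel of ∂_k) / (image of ∂_{k+1}):

  H_0: rank C_0 − rank ∂_1 = 8 − 7 = 1, and the invariant factors of ∂_1 are all 1, so H_0 = Z.
  H_1: rank ker ∂_1 − rank ∂_2 = (24 − 7) − 15 = 2, and the invariant factors of ∂_2 are all 1, so H_1 = Z^2.
  H_2: rank ker ∂_2 − rank ∂_3 = (16 − 15) − 0 = 1, and there is no ∂_3, so H_2 = Z.

As a check, the Euler characteristic is 8 − 24 + 16 = 0, which agrees with 1 − 2 + 1 = 0.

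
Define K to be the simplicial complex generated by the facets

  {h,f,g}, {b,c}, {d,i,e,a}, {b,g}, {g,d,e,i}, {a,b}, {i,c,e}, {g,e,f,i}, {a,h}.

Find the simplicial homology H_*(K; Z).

Fix the vertex order a < b < c < d < e < f < g < h < i and write every simplex with vertices in increasing order. Then dim K = 3 and the simplices of K are:

  0-simplices (9): a, b, c, d, e, f, g, h, i
  1-simplices (20): ab, ad, ae, ah, ai, bc, bg, ce, ci, de, dg, di, ef, eg, ei, fg, fh, fi, gh, gi
  2-simplices (12): ade, adi, aei, cei, deg, dei, dgi, efg, efi, egi, fgh, fgi
  3-simplices (3): adei, degi, efgi

giving chain groups C_0 ≅ Z^9, C_1 ≅ Z^20, C_2 ≅ Z^12, C_3 ≅ Z^3.

∂_1: C_1 → C_0 maps an edge to its endpoints' difference, ∂[p,q] = q − p.
This gives a 9×20 integer matrix of rank 8; reducing to Smith normal form yields diagonal entries (1,1,1,1,1,1,1,1).

∂_2: C_2 → C_1 acts by ∂[p,q,r] = [q,r] − [p,r] + [p,q]. For instance
  ∂dei = ei − di + de,
  ∂cei = ei − ci + ce.
The 20×12 boundary matrix has rank 9 and Smith normal form diag(1,1,1,1,1,1,1,1,1).

∂_3: C_3 → C_2 sends each 3-simplex σ to the alternating sum Σ_i (−1)^i (σ with its i-th vertex removed). For instance
  ∂adei = dei − aei + adi − ade,
  ∂degi = egi − dgi + dei − deg.
This gives a 12×3 integer matrix of rank 3; reducing to Smith normal form yields diagonal entries (1,1,1).

Reading off H_k = ker ∂_k / im ∂_{k+1}:

  H_0: rank C_0 − rank ∂_1 = 9 − 8 = 1, and the invariant factors of ∂_1 are all 1, so H_0 = Z.
  H_1: rank ker ∂_1 − rank ∂_2 = (20 − 8) − 9 = 3, and the invariant factors of ∂_2 are all 1, so H_1 = Z^3.
  H_2: rank ker ∂_2 − rank ∂_3 = (12 − 9) − 3 = 0, and the invariant factors of ∂_3 are all 1, so H_2 = 0.
  H_3: rank ker ∂_3 − rank ∂_4 = (3 − 3) − 0 = 0, and there is no ∂_4, so H_3 = 0.

As a check, the Euler characteristic is 9 − 20 + 12 − 3 = -2, which agrees with 1 − 3 + 0 − 0 = -2.

H_0 = Z,  H_1 = Z^3,  H_2 = 0,  H_3 = 0.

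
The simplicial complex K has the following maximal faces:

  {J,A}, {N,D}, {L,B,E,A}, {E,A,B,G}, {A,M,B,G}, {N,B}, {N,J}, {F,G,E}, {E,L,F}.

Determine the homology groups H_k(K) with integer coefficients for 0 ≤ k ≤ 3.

H_0 = Z,  H_1 = Z,  H_2 = 0,  H_3 = 0.

Fix the vertex order A < B < D < E < F < G < J < L < M < N and write every simplex with vertices in increasing order. Then dim K = 3 and the simplices of K are:

  0-simplices (10): A, B, D, E, F, G, J, L, M, N
  1-simplices (19): AB, AE, AG, AJ, AL, AM, BE, BG, BL, BM, BN, DN, EF, EG, EL, FG, FL, GM, JN
  2-simplices (12): ABE, ABG, ABL, ABM, AEG, AEL, AGM, BEG, BEL, BGM, EFG, EFL
  3-simplices (3): ABEG, ABEL, ABGM

Hence C_0 ≅ Z^10, C_1 ≅ Z^19, C_2 ≅ Z^12, C_3 ≅ Z^3.

∂_1: C_1 → C_0 is given by ∂[p,q] = [q] − [p].
The resulting 10×19 matrix has rank 9, and its Smith normal form has invariant factors (1,1,1,1,1,1,1,1,1).

The boundary map ∂_2: C_2 → C_1 sends each 2-simplex [p,q,r] to [q,r] − [p,r] + [p,q]. For instance
  ∂AGM = GM − AM + AG,
  ∂BGM = GM − BM + BG.
The 19×12 boundary matrix has rank 9 and Smith normal form diag(1,1,1,1,1,1,1,1,1).

The boundary map ∂_3: C_3 → C_2 sends each 3-simplex σ to the alternating sum Σ_i (−1)^i (σ with its i-th vertex removed). For instance
  ∂ABEL = BEL − AEL + ABL − ABE,
  ∂ABEG = BEG − AEG + ABG − ABE.
The 12×3 boundary matrix has rank 3 and Smith normal form diag(1,1,1).

Computing H_k = (kernel of ∂_k) / (image of ∂_{k+1}):

  H_0: rank C_0 − rank ∂_1 = 10 − 9 = 1, and the invariant factors of ∂_1 are all 1, so H_0 = Z.
  H_1: rank ker ∂_1 − rank ∂_2 = (19 − 9) − 9 = 1, and the invariant factors of ∂_2 are all 1, so H_1 = Z.
  H_2: rank ker ∂_2 − rank ∂_3 = (12 − 9) − 3 = 0, and the invariant factors of ∂_3 are all 1, so H_2 = 0.
  H_3: rank ker ∂_3 − rank ∂_4 = (3 − 3) − 0 = 0, and there is no ∂_4, so H_3 = 0.

As a check, the Euler characteristic is 10 − 19 + 12 − 3 = 0, which agrees with 1 − 1 + 0 − 0 = 0.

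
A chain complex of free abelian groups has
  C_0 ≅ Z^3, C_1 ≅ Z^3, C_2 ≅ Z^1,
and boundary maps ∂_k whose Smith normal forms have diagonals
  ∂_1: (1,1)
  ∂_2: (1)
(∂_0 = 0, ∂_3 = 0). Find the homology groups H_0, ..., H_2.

H_0 ≅ Z,  H_1 = 0,  H_2 = 0.

H_0: b_0 = 3 − 0 − 2 = 1; torsion from ∂_1 factors > 1: none. So H_0 ≅ Z.
H_1: b_1 = 3 − 2 − 1 = 0; torsion from ∂_2 factors > 1: none. So H_1 ≅ 0.
H_2: b_2 = 1 − 1 − 0 = 0; torsion from ∂_3 factors > 1: none. So H_2 ≅ 0.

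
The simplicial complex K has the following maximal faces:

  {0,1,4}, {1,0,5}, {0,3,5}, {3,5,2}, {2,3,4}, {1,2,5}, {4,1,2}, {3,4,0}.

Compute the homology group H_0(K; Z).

H_0 = Z.

K has 6 vertices, 12 edges, 8 triangles.
rank ∂_0 = 0, rank ∂_1 = 5 ⇒ b_0 = 6 − 0 − 5 = 1; all invariant factors of ∂_1 are 1 so no torsion. So H_0 = Z.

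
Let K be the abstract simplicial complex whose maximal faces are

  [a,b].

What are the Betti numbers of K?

Take the total order a < b on the vertex set. Then K (dimension 1) consists of the simplices:

  0-simplices (2): a, b
  1-simplices (1): ab

Hence C_0 ≅ Z^2, C_1 ≅ Z^1.

Boundary ∂_1: C_1 → C_0 sends each edge [p,q] (with p < q) to q − p. For instance
  ∂ab = b − a.
The 2×1 boundary matrix has rank 1 and Smith normal form diag(1).

Reading off H_k = ker ∂_k / im ∂_{k+1}:

  H_0: rank C_0 − rank ∂_1 = 2 − 1 = 1, and the invariant factors of ∂_1 are all 1, so H_0 ≅ Z.
  H_1: rank ker ∂_1 − rank ∂_2 = (1 − 1) − 0 = 0, and there is no ∂_2, so H_1 ≅ 0.

Hence the Betti numbers are b_0 = 1, b_1 = 0.

b_0 = 1, b_1 = 0.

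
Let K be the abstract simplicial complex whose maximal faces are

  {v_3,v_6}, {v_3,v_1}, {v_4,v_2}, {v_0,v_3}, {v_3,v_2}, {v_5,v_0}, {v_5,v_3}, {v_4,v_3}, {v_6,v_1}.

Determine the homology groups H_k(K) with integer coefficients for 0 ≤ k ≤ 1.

Take the total order v_0 < v_1 < v_2 < v_3 < v_4 < v_5 < v_6 on the vertex set. Then K (dimension 1) consists of the simplices:

  0-simplices (7): [v_0], [v_1], [v_2], [v_3], [v_4], [v_5], [v_6]
  1-simplices (9): [v_0,v_3], [v_0,v_5], [v_1,v_3], [v_1,v_6], [v_2,v_3], [v_2,v_4], [v_3,v_4], [v_3,v_5], [v_3,v_6]

giving chain groups C_0 ≅ Z^7, C_1 ≅ Z^9.

∂_1: C_1 → C_0 sends each edge [p,q] (with p < q) to q − p. For instance
  ∂[v_1,v_6] = [v_6] − [v_1].
As a 7×9 matrix over Z this has rank 6, with invariant factors (1,1,1,1,1,1).

Computing H_k = (kernel of ∂_k) / (image of ∂_{k+1}):

  H_0: rank C_0 − rank ∂_1 = 7 − 6 = 1, and the invariant factors of ∂_1 are all 1, so H_0 ≅ Z.
  H_1: rank ker ∂_1 − rank ∂_2 = (9 − 6) − 0 = 3, and there is no ∂_2, so H_1 ≅ Z^3.

H_0 = Z,  H_1 = Z^3.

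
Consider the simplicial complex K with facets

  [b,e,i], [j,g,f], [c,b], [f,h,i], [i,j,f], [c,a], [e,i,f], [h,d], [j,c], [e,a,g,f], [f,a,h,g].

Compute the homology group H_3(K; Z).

H_3 = 0.

K has 10 vertices, 21 edges, 12 triangles, 2 3-simplices.
rank ∂_3 = 2, rank ∂_4 = 0 ⇒ b_3 = 2 − 2 − 0 = 0. So H_3 ≅ 0.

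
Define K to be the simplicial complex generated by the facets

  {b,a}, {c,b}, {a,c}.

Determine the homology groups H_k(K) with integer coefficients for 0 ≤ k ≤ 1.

H_0 = Z,  H_1 = Z.

K has 3 vertices, 3 edges.
rank ∂_0 = 0, rank ∂_1 = 2 ⇒ b_0 = 3 − 0 − 2 = 1; all invariant factors of ∂_1 are 1 so no torsion. So H_0 ≅ Z.
rank ∂_1 = 2, rank ∂_2 = 0 ⇒ b_1 = 3 − 2 − 0 = 1. So H_1 ≅ Z.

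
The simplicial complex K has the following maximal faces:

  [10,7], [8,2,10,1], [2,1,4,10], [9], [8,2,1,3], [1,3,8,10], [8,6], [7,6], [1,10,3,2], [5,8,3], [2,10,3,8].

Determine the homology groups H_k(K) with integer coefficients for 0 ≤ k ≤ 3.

H_0 = Z^2,  H_1 = Z,  H_2 = 0,  H_3 = Z.

Take the total order 1 < 2 < 3 < 4 < 5 < 6 < 7 < 8 < 9 < 10 on the vertex set. Then K (dimension 3) consists of the simplices:

  0-simplices (10): [1], [2], [3], [4], [5], [6], [7], [8], [9], [10]
  1-simplices (18): [1,2], [1,3], [1,4], [1,8], [1,10], [2,3], [2,4], [2,8], [2,10], [3,5], [3,8], [3,10], [4,10], [5,8], [6,7], [6,8], [7,10], [8,10]
  2-simplices (14): [1,2,3], [1,2,4], [1,2,8], [1,2,10], [1,3,8], [1,3,10], [1,4,10], [1,8,10], [2,3,8], [2,3,10], [2,4,10], [2,8,10], [3,5,8], [3,8,10]
  3-simplices (6): [1,2,3,8], [1,2,3,10], [1,2,4,10], [1,2,8,10], [1,3,8,10], [2,3,8,10]

Hence C_0 ≅ Z^10, C_1 ≅ Z^18, C_2 ≅ Z^14, C_3 ≅ Z^6.

The boundary map ∂_1: C_1 → C_0 maps an edge to its endpoints' difference, ∂[p,q] = q − p. For instance
  ∂[4,10] = [10] − [4].
The resulting 10×18 matrix has rank 8, and its Smith normal form has invariant factors (1,1,1,1,1,1,1,1).

∂_2: C_2 → C_1 sends each 2-simplex [p,q,r] to [q,r] − [p,r] + [p,q]. For instance
  ∂[2,3,8] = [3,8] − [2,8] + [2,3],
  ∂[2,3,10] = [3,10] − [2,10] + [2,3].
The 18×14 boundary matrix has rank 9 and Smith normal form diag(1,1,1,1,1,1,1,1,1).

∂_3: C_3 → C_2 sends each 3-simplex σ to the alternating sum Σ_i (−1)^i (σ with its i-th vertex removed). For instance
  ∂[1,2,3,10] = [2,3,10] − [1,3,10] + [1,2,10] − [1,2,3],
  ∂[2,3,8,10] = [3,8,10] − [2,8,10] + [2,3,10] − [2,3,8].
As a 14×6 matrix over Z this has rank 5, with invariant factors (1,1,1,1,1).

From H_k ≅ ker(∂_k) / im(∂_{k+1}) we obtain:

  H_0: rank C_0 − rank ∂_1 = 10 − 8 = 2, and the invariant factors of ∂_1 are all 1, so H_0 ≅ Z^2.
  H_1: rank ker ∂_1 − rank ∂_2 = (18 − 8) − 9 = 1, and the invariant factors of ∂_2 are all 1, so H_1 ≅ Z.
  H_2: rank ker ∂_2 − rank ∂_3 = (14 − 9) − 5 = 0, and the invariant factors of ∂_3 are all 1, so H_2 ≅ 0.
  H_3: rank ker ∂_3 − rank ∂_4 = (6 − 5) − 0 = 1, and there is no ∂_4, so H_3 ≅ Z.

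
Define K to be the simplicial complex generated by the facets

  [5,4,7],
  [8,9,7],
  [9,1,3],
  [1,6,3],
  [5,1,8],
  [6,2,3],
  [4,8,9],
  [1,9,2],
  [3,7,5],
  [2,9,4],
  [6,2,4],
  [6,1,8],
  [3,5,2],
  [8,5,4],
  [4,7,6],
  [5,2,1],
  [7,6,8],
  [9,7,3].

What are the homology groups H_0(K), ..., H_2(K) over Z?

H_0 ≅ Z,  H_1 ≅ Z ⊕ Z/2Z,  H_2 = 0.

Fix the vertex order 1 < 2 < 3 < 4 < 5 < 6 < 7 < 8 < 9 and write every simplex with vertices in increasing order. Then dim K = 2 and the simplices of K are:

  0-simplices (9): [1], [2], [3], [4], [5], [6], [7], [8], [9]
  1-simplices (27): (27 of them)
  2-simplices (18): [1,2,5], [1,2,9], [1,3,6], [1,3,9], [1,5,8], [1,6,8], [2,3,5], [2,3,6], [2,4,6], [2,4,9], [3,5,7], [3,7,9], [4,5,7], [4,5,8], [4,6,7], [4,8,9], [6,7,8], [7,8,9]

giving chain groups C_0 ≅ Z^9, C_1 ≅ Z^27, C_2 ≅ Z^18.

The boundary map ∂_1: C_1 → C_0 maps an edge to its endpoints' difference, ∂[p,q] = q − p.
This gives a 9×27 integer matrix of rank 8; reducing to Smith normal form yields diagonal entries (1,1,1,1,1,1,1,1).

Boundary ∂_2: C_2 → C_1 maps a triangle to the signed sum of its edges. For instance
  ∂[4,5,7] = [5,7] − [4,7] + [4,5],
  ∂[3,5,7] = [5,7] − [3,7] + [3,5].
The 27×18 boundary matrix has rank 18 and Smith normal form diag(1,1,1,1,1,1,1,1,1,1,1,1,1,1,1,1,1,2).

Computing H_k = (kernel of ∂_k) / (image of ∂_{k+1}):

  H_0: rank C_0 − rank ∂_1 = 9 − 8 = 1, and the invariant factors of ∂_1 are all 1, so H_0 ≅ Z.
  H_1: rank ker ∂_1 − rank ∂_2 = (27 − 8) − 18 = 1, and ∂_2 has invariant factor 2 > 1, so H_1 ≅ Z ⊕ Z/2Z.
  H_2: rank ker ∂_2 − rank ∂_3 = (18 − 18) − 0 = 0, and there is no ∂_3, so H_2 ≅ 0.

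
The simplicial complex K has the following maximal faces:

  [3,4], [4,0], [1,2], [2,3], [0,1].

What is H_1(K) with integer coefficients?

H_1 = Z.

Take the total order 0 < 1 < 2 < 3 < 4 on the vertex set. Then K (dimension 1) consists of the simplices:

  0-simplices (5): [0], [1], [2], [3], [4]
  1-simplices (5): [0,1], [0,4], [1,2], [2,3], [3,4]

so the chain groups are C_0 ≅ Z^5, C_1 ≅ Z^5.

Boundary ∂_1: C_1 → C_0 sends each edge [p,q] (with p < q) to q − p.
This gives a 5×5 integer matrix of rank 4; reducing to Smith normal form yields diagonal entries (1,1,1,1).

Reading off H_k = ker ∂_k / im ∂_{k+1}:

  H_1: rank ker ∂_1 − rank ∂_2 = (5 − 4) − 0 = 1, and there is no ∂_2, so H_1 ≅ Z.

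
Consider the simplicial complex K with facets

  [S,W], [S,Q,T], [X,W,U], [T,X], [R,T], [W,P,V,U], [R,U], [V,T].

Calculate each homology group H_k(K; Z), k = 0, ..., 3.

Order the vertices as P < Q < R < S < T < U < V < W < X. Listing each simplex with vertices in this order, K has dimension 3 with simplices:

  0-simplices (9): P, Q, R, S, T, U, V, W, X
  1-simplices (16): PU, PV, PW, QS, QT, RT, RU, ST, SW, TV, TX, UV, UW, UX, VW, WX
  2-simplices (6): PUV, PUW, PVW, QST, UVW, UWX
  3-simplices (1): PUVW

giving chain groups C_0 ≅ Z^9, C_1 ≅ Z^16, C_2 ≅ Z^6, C_3 ≅ Z^1.

∂_1: C_1 → C_0 sends each edge [p,q] (with p < q) to q − p. For instance
  ∂TV = V − T.
The resulting 9×16 matrix has rank 8, and its Smith normal form has invariant factors (1,1,1,1,1,1,1,1).

Boundary ∂_2: C_2 → C_1 maps a triangle to the signed sum of its edges. For instance
  ∂PUW = UW − PW + PU,
  ∂UWX = WX − UX + UW.
The resulting 16×6 matrix has rank 5, and its Smith normal form has invariant factors (1,1,1,1,1).

Boundary ∂_3: C_3 → C_2 sends each 3-simplex σ to the alternating sum Σ_i (−1)^i (σ with its i-th vertex removed). For instance
  ∂PUVW = UVW − PVW + PUW − PUV.
The resulting 6×1 matrix has rank 1, and its Smith normal form has invariant factors (1).

Computing H_k = (kernel of ∂_k) / (image of ∂_{k+1}):

  H_0: rank C_0 − rank ∂_1 = 9 − 8 = 1, and the invariant factors of ∂_1 are all 1, so H_0 = Z.
  H_1: rank ker ∂_1 − rank ∂_2 = (16 − 8) − 5 = 3, and the invariant factors of ∂_2 are all 1, so H_1 = Z^3.
  H_2: rank ker ∂_2 − rank ∂_3 = (6 − 5) − 1 = 0, and the invariant factors of ∂_3 are all 1, so H_2 = 0.
  H_3: rank ker ∂_3 − rank ∂_4 = (1 − 1) − 0 = 0, and there is no ∂_4, so H_3 = 0.

H_0 = Z,  H_1 = Z^3,  H_2 = 0,  H_3 = 0.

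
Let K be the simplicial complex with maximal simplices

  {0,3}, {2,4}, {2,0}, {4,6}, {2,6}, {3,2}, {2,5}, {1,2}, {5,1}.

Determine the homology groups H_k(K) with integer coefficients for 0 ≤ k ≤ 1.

H_0 = Z,  H_1 = Z^3.

Take the total order 0 < 1 < 2 < 3 < 4 < 5 < 6 on the vertex set. Then K (dimension 1) consists of the simplices:

  0-simplices (7): [0], [1], [2], [3], [4], [5], [6]
  1-simplices (9): [0,2], [0,3], [1,2], [1,5], [2,3], [2,4], [2,5], [2,6], [4,6]

so the chain groups are C_0 ≅ Z^7, C_1 ≅ Z^9.

∂_1: C_1 → C_0 maps an edge to its endpoints' difference, ∂[p,q] = q − p.
This gives a 7×9 integer matrix of rank 6; reducing to Smith normal form yields diagonal entries (1,1,1,1,1,1).

Now H_k = ker ∂_k / im ∂_{k+1}, so:

  H_0: rank C_0 − rank ∂_1 = 7 − 6 = 1, and the invariant factors of ∂_1 are all 1, so H_0 = Z.
  H_1: rank ker ∂_1 − rank ∂_2 = (9 − 6) − 0 = 3, and there is no ∂_2, so H_1 = Z^3.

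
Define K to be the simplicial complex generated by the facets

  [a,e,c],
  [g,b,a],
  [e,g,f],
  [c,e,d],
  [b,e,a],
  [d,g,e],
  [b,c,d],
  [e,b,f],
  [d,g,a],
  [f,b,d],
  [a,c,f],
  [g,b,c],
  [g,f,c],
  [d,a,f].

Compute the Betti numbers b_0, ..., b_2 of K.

We work with the vertex ordering a < b < c < d < e < f < g. The simplices of K, each written with vertices in increasing order, are:

  0-simplices (7): a, b, c, d, e, f, g
  1-simplices (21): ab, ac, ad, ae, af, ag, bc, bd, be, bf, bg, cd, ce, cf, cg, de, df, dg, ef, eg, fg
  2-simplices (14): abe, abg, ace, acf, adf, adg, bcd, bcg, bdf, bef, cde, cfg, deg, efg

so the chain groups are C_0 ≅ Z^7, C_1 ≅ Z^21, C_2 ≅ Z^14.

Boundary ∂_1: C_1 → C_0 is given by ∂[p,q] = [q] − [p]. For instance
  ∂df = f − d.
The 7×21 boundary matrix has rank 6 and Smith normal form diag(1,1,1,1,1,1).

The boundary map ∂_2: C_2 → C_1 acts by ∂[p,q,r] = [q,r] − [p,r] + [p,q]. For instance
  ∂bcd = cd − bd + bc,
  ∂deg = eg − dg + de.
As a 21×14 matrix over Z this has rank 13, with invariant factors (1,1,1,1,1,1,1,1,1,1,1,1,1).

Computing H_k = (kernel of ∂_k) / (image of ∂_{k+1}):

  H_0: rank C_0 − rank ∂_1 = 7 − 6 = 1, and the invariant factors of ∂_1 are all 1, so H_0 = Z.
  H_1: rank ker ∂_1 − rank ∂_2 = (21 − 6) − 13 = 2, and the invariant factors of ∂_2 are all 1, so H_1 = Z^2.
  H_2: rank ker ∂_2 − rank ∂_3 = (14 − 13) − 0 = 1, and there is no ∂_3, so H_2 = Z.

Hence the Betti numbers are b_0 = 1, b_1 = 2, b_2 = 1.

b_0 = 1, b_1 = 2, b_2 = 1.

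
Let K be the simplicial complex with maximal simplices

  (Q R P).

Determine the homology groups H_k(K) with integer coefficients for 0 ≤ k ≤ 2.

K has 3 vertices, 3 edges, 1 triangle.
rank ∂_0 = 0, rank ∂_1 = 2 ⇒ b_0 = 3 − 0 − 2 = 1; all invariant factors of ∂_1 are 1 so no torsion. So H_0 ≅ Z.
rank ∂_1 = 2, rank ∂_2 = 1 ⇒ b_1 = 3 − 2 − 1 = 0; all invariant factors of ∂_2 are 1 so no torsion. So H_1 ≅ 0.
rank ∂_2 = 1, rank ∂_3 = 0 ⇒ b_2 = 1 − 1 − 0 = 0. So H_2 ≅ 0.

H_0 = Z,  H_1 = 0,  H_2 = 0.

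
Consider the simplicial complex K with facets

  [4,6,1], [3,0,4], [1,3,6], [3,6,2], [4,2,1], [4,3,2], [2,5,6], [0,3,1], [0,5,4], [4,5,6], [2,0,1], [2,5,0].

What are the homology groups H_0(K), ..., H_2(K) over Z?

Order the vertices as 0 < 1 < 2 < 3 < 4 < 5 < 6. Listing each simplex with vertices in this order, K has dimension 2 with simplices:

  0-simplices (7): [0], [1], [2], [3], [4], [5], [6]
  1-simplices (18): [0,1], [0,2], [0,3], [0,4], [0,5], [1,2], [1,3], [1,4], [1,6], [2,3], [2,4], [2,5], [2,6], [3,4], [3,6], [4,5], [4,6], [5,6]
  2-simplices (12): [0,1,2], [0,1,3], [0,2,5], [0,3,4], [0,4,5], [1,2,4], [1,3,6], [1,4,6], [2,3,4], [2,3,6], [2,5,6], [4,5,6]

giving chain groups C_0 ≅ Z^7, C_1 ≅ Z^18, C_2 ≅ Z^12.

The boundary map ∂_1: C_1 → C_0 sends each edge [p,q] (with p < q) to q − p. For instance
  ∂[0,5] = [5] − [0].
The 7×18 boundary matrix has rank 6 and Smith normal form diag(1,1,1,1,1,1).

∂_2: C_2 → C_1 sends each 2-simplex [p,q,r] to [q,r] − [p,r] + [p,q]. For instance
  ∂[0,4,5] = [4,5] − [0,5] + [0,4],
  ∂[0,3,4] = [3,4] − [0,4] + [0,3].
The resulting 18×12 matrix has rank 12, and its Smith normal form has invariant factors (1,1,1,1,1,1,1,1,1,1,1,2).

Now H_k = ker ∂_k / im ∂_{k+1}, so:

  H_0: rank C_0 − rank ∂_1 = 7 − 6 = 1, and the invariant factors of ∂_1 are all 1, so H_0 = Z.
  H_1: rank ker ∂_1 − rank ∂_2 = (18 − 6) − 12 = 0, and ∂_2 has invariant factor 2 > 1, so H_1 = Z/2.
  H_2: rank ker ∂_2 − rank ∂_3 = (12 − 12) − 0 = 0, and there is no ∂_3, so H_2 = 0.

H_0 ≅ Z,  H_1 ≅ Z/2,  H_2 = 0.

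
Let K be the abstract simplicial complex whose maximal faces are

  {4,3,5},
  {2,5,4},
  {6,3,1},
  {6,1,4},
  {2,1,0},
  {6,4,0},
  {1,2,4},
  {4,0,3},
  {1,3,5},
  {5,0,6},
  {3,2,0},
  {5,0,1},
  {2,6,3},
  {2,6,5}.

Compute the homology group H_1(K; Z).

We work with the vertex ordering 0 < 1 < 2 < 3 < 4 < 5 < 6. The simplices of K, each written with vertices in increasing order, are:

  0-simplices (7): [0], [1], [2], [3], [4], [5], [6]
  1-simplices (21): [0,1], [0,2], [0,3], [0,4], [0,5], [0,6], [1,2], [1,3], [1,4], [1,5], [1,6], [2,3], [2,4], [2,5], [2,6], [3,4], [3,5], [3,6], [4,5], [4,6], [5,6]
  2-simplices (14): [0,1,2], [0,1,5], [0,2,3], [0,3,4], [0,4,6], [0,5,6], [1,2,4], [1,3,5], [1,3,6], [1,4,6], [2,3,6], [2,4,5], [2,5,6], [3,4,5]

so the chain groups are C_0 ≅ Z^7, C_1 ≅ Z^21, C_2 ≅ Z^14.

Boundary ∂_1: C_1 → C_0 sends each edge [p,q] (with p < q) to q − p. For instance
  ∂[1,4] = [4] − [1].
This gives a 7×21 integer matrix of rank 6; reducing to Smith normal form yields diagonal entries (1,1,1,1,1,1).

Boundary ∂_2: C_2 → C_1 maps a triangle to the signed sum of its edges. For instance
  ∂[1,3,6] = [3,6] − [1,6] + [1,3],
  ∂[0,3,4] = [3,4] − [0,4] + [0,3].
The resulting 21×14 matrix has rank 13, and its Smith normal form has invariant factors (1,1,1,1,1,1,1,1,1,1,1,1,1).

Computing H_k = (kernel of ∂_k) / (image of ∂_{k+1}):

  H_1: rank ker ∂_1 − rank ∂_2 = (21 − 6) − 13 = 2, and the invariant factors of ∂_2 are all 1, so H_1 = Z^2.

H_1 ≅ Z^2.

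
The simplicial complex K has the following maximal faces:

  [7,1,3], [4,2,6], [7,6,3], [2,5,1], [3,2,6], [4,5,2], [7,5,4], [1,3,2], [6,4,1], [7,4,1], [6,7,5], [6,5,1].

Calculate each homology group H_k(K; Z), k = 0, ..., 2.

Take the total order 1 < 2 < 3 < 4 < 5 < 6 < 7 on the vertex set. Then K (dimension 2) consists of the simplices:

  0-simplices (7): [1], [2], [3], [4], [5], [6], [7]
  1-simplices (18): [1,2], [1,3], [1,4], [1,5], [1,6], [1,7], [2,3], [2,4], [2,5], [2,6], [3,6], [3,7], [4,5], [4,6], [4,7], [5,6], [5,7], [6,7]
  2-simplices (12): [1,2,3], [1,2,5], [1,3,7], [1,4,6], [1,4,7], [1,5,6], [2,3,6], [2,4,5], [2,4,6], [3,6,7], [4,5,7], [5,6,7]

so the chain groups are C_0 ≅ Z^7, C_1 ≅ Z^18, C_2 ≅ Z^12.

∂_1: C_1 → C_0 sends each edge [p,q] (with p < q) to q − p. For instance
  ∂[1,5] = [5] − [1].
The 7×18 boundary matrix has rank 6 and Smith normal form diag(1,1,1,1,1,1).

∂_2: C_2 → C_1 maps a triangle to the signed sum of its edges. For instance
  ∂[1,3,7] = [3,7] − [1,7] + [1,3],
  ∂[1,2,3] = [2,3] − [1,3] + [1,2].
As a 18×12 matrix over Z this has rank 12, with invariant factors (1,1,1,1,1,1,1,1,1,1,1,2).

Computing H_k = (kernel of ∂_k) / (image of ∂_{k+1}):

  H_0: rank C_0 − rank ∂_1 = 7 − 6 = 1, and the invariant factors of ∂_1 are all 1, so H_0 ≅ Z.
  H_1: rank ker ∂_1 − rank ∂_2 = (18 − 6) − 12 = 0, and ∂_2 has invariant factor 2 > 1, so H_1 ≅ Z/2Z.
  H_2: rank ker ∂_2 − rank ∂_3 = (12 − 12) − 0 = 0, and there is no ∂_3, so H_2 ≅ 0.

As a check, the Euler characteristic is 7 − 18 + 12 = 1, which agrees with 1 − 0 + 0 = 1.

H_0 = Z,  H_1 = Z/2Z,  H_2 = 0.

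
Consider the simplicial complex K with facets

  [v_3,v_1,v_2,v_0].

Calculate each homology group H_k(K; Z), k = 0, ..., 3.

Take the total order v_0 < v_1 < v_2 < v_3 on the vertex set. Then K (dimension 3) consists of the simplices:

  0-simplices (4): [v_0], [v_1], [v_2], [v_3]
  1-simplices (6): [v_0,v_1], [v_0,v_2], [v_0,v_3], [v_1,v_2], [v_1,v_3], [v_2,v_3]
  2-simplices (4): [v_0,v_1,v_2], [v_0,v_1,v_3], [v_0,v_2,v_3], [v_1,v_2,v_3]
  3-simplices (1): [v_0,v_1,v_2,v_3]

Hence C_0 ≅ Z^4, C_1 ≅ Z^6, C_2 ≅ Z^4, C_3 ≅ Z^1.

Boundary ∂_1: C_1 → C_0 is given by ∂[p,q] = [q] − [p]. For instance
  ∂[v_1,v_2] = [v_2] − [v_1].
As a 4×6 matrix over Z this has rank 3, with invariant factors (1,1,1).

The boundary map ∂_2: C_2 → C_1 sends each 2-simplex [p,q,r] to [q,r] − [p,r] + [p,q]. For instance
  ∂[v_0,v_1,v_2] = [v_1,v_2] − [v_0,v_2] + [v_0,v_1],
  ∂[v_0,v_1,v_3] = [v_1,v_3] − [v_0,v_3] + [v_0,v_1].
The resulting 6×4 matrix has rank 3, and its Smith normal form has invariant factors (1,1,1).

Boundary ∂_3: C_3 → C_2 sends each 3-simplex σ to the alternating sum Σ_i (−1)^i (σ with its i-th vertex removed). For instance
  ∂[v_0,v_1,v_2,v_3] = [v_1,v_2,v_3] − [v_0,v_2,v_3] + [v_0,v_1,v_3] − [v_0,v_1,v_2].
The resulting 4×1 matrix has rank 1, and its Smith normal form has invariant factors (1).

Now H_k = ker ∂_k / im ∂_{k+1}, so:

  H_0: rank C_0 − rank ∂_1 = 4 − 3 = 1, and the invariant factors of ∂_1 are all 1, so H_0 = Z.
  H_1: rank ker ∂_1 − rank ∂_2 = (6 − 3) − 3 = 0, and the invariant factors of ∂_2 are all 1, so H_1 = 0.
  H_2: rank ker ∂_2 − rank ∂_3 = (4 − 3) − 1 = 0, and the invariant factors of ∂_3 are all 1, so H_2 = 0.
  H_3: rank ker ∂_3 − rank ∂_4 = (1 − 1) − 0 = 0, and there is no ∂_4, so H_3 = 0.

(K is a triangulation of the 3-simplex.)

H_0 ≅ Z,  H_1 = 0,  H_2 = 0,  H_3 = 0.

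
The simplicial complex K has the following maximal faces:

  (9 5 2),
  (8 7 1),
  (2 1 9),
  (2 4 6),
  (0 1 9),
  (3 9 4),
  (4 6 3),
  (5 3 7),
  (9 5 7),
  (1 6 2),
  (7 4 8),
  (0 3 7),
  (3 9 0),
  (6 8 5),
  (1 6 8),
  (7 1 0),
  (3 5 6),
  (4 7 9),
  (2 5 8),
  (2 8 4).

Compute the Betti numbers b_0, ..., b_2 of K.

Fix the vertex order 0 < 1 < 2 < 3 < 4 < 5 < 6 < 7 < 8 < 9 and write every simplex with vertices in increasing order. Then dim K = 2 and the simplices of K are:

  0-simplices (10): [0], [1], [2], [3], [4], [5], [6], [7], [8], [9]
  1-simplices (30): (30 of them)
  2-simplices (20): (20 of them)

Hence C_0 ≅ Z^10, C_1 ≅ Z^30, C_2 ≅ Z^20.

The boundary map ∂_1: C_1 → C_0 sends each edge [p,q] (with p < q) to q − p.
As a 10×30 matrix over Z this has rank 9, with invariant factors (1,1,1,1,1,1,1,1,1).

The boundary map ∂_2: C_2 → C_1 acts by ∂[p,q,r] = [q,r] − [p,r] + [p,q]. For instance
  ∂[3,5,7] = [5,7] − [3,7] + [3,5],
  ∂[0,3,7] = [3,7] − [0,7] + [0,3].
This gives a 30×20 integer matrix of rank 20; reducing to Smith normal form yields diagonal entries (1,1,1,1,1,1,1,1,1,1,1,1,1,1,1,1,1,1,1,2).

From H_k ≅ ker(∂_k) / im(∂_{k+1}) we obtain:

  H_0: rank C_0 − rank ∂_1 = 10 − 9 = 1, and the invariant factors of ∂_1 are all 1, so H_0 = Z.
  H_1: rank ker ∂_1 − rank ∂_2 = (30 − 9) − 20 = 1, and ∂_2 has invariant factor 2 > 1, so H_1 = Z ⊕ Z/2.
  H_2: rank ker ∂_2 − rank ∂_3 = (20 − 20) − 0 = 0, and there is no ∂_3, so H_2 = 0.

Hence the Betti numbers are b_0 = 1, b_1 = 1, b_2 = 0.

b_0 = 1, b_1 = 1, b_2 = 0.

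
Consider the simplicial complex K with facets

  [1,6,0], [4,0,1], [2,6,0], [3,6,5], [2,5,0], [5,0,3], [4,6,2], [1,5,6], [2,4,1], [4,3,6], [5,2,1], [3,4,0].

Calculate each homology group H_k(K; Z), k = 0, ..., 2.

K has 7 vertices, 18 edges, 12 triangles.
rank ∂_0 = 0, rank ∂_1 = 6 ⇒ b_0 = 7 − 0 − 6 = 1; all invariant factors of ∂_1 are 1 so no torsion. So H_0 = Z.
rank ∂_1 = 6, rank ∂_2 = 12 ⇒ b_1 = 18 − 6 − 12 = 0; ∂_2 has invariant factor(s) [2] giving torsion. So H_1 = Z/2.
rank ∂_2 = 12, rank ∂_3 = 0 ⇒ b_2 = 12 − 12 − 0 = 0. So H_2 = 0.

H_0 ≅ Z,  H_1 ≅ Z/2,  H_2 = 0.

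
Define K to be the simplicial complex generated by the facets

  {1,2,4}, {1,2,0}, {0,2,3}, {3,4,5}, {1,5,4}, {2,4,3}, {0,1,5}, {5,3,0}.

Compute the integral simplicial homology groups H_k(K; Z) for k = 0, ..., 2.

Order the vertices as 0 < 1 < 2 < 3 < 4 < 5. Listing each simplex with vertices in this order, K has dimension 2 with simplices:

  0-simplices (6): [0], [1], [2], [3], [4], [5]
  1-simplices (12): [0,1], [0,2], [0,3], [0,5], [1,2], [1,4], [1,5], [2,3], [2,4], [3,4], [3,5], [4,5]
  2-simplices (8): [0,1,2], [0,1,5], [0,2,3], [0,3,5], [1,2,4], [1,4,5], [2,3,4], [3,4,5]

Hence C_0 ≅ Z^6, C_1 ≅ Z^12, C_2 ≅ Z^8.

Boundary ∂_1: C_1 → C_0 maps an edge to its endpoints' difference, ∂[p,q] = q − p.
This gives a 6×12 integer matrix of rank 5; reducing to Smith normal form yields diagonal entries (1,1,1,1,1).

∂_2: C_2 → C_1 maps a triangle to the signed sum of its edges. For instance
  ∂[0,2,3] = [2,3] − [0,3] + [0,2],
  ∂[0,1,5] = [1,5] − [0,5] + [0,1].
The resulting 12×8 matrix has rank 7, and its Smith normal form has invariant factors (1,1,1,1,1,1,1).

Reading off H_k = ker ∂_k / im ∂_{k+1}:

  H_0: rank C_0 − rank ∂_1 = 6 − 5 = 1, and the invariant factors of ∂_1 are all 1, so H_0 ≅ Z.
  H_1: rank ker ∂_1 − rank ∂_2 = (12 − 5) − 7 = 0, and the invariant factors of ∂_2 are all 1, so H_1 ≅ 0.
  H_2: rank ker ∂_2 − rank ∂_3 = (8 − 7) − 0 = 1, and there is no ∂_3, so H_2 ≅ Z.

As a check, the Euler characteristic is 6 − 12 + 8 = 2, which agrees with 1 − 0 + 1 = 2.

H_0 ≅ Z,  H_1 = 0,  H_2 ≅ Z.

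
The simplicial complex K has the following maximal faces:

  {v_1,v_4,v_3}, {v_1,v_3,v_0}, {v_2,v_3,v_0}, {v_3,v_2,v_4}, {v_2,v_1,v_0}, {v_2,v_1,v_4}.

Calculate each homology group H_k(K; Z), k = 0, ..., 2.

H_0 ≅ Z,  H_1 = 0,  H_2 ≅ Z.

Fix the vertex order v_0 < v_1 < v_2 < v_3 < v_4 and write every simplex with vertices in increasing order. Then dim K = 2 and the simplices of K are:

  0-simplices (5): [v_0], [v_1], [v_2], [v_3], [v_4]
  1-simplices (9): [v_0,v_1], [v_0,v_2], [v_0,v_3], [v_1,v_2], [v_1,v_3], [v_1,v_4], [v_2,v_3], [v_2,v_4], [v_3,v_4]
  2-simplices (6): [v_0,v_1,v_2], [v_0,v_1,v_3], [v_0,v_2,v_3], [v_1,v_2,v_4], [v_1,v_3,v_4], [v_2,v_3,v_4]

Hence C_0 ≅ Z^5, C_1 ≅ Z^9, C_2 ≅ Z^6.

Boundary ∂_1: C_1 → C_0 maps an edge to its endpoints' difference, ∂[p,q] = q − p. For instance
  ∂[v_2,v_4] = [v_4] − [v_2].
The resulting 5×9 matrix has rank 4, and its Smith normal form has invariant factors (1,1,1,1).

Boundary ∂_2: C_2 → C_1 acts by ∂[p,q,r] = [q,r] − [p,r] + [p,q]. For instance
  ∂[v_0,v_2,v_3] = [v_2,v_3] − [v_0,v_3] + [v_0,v_2],
  ∂[v_2,v_3,v_4] = [v_3,v_4] − [v_2,v_4] + [v_2,v_3].
As a 9×6 matrix over Z this has rank 5, with invariant factors (1,1,1,1,1).

From H_k ≅ ker(∂_k) / im(∂_{k+1}) we obtain:

  H_0: rank C_0 − rank ∂_1 = 5 − 4 = 1, and the invariant factors of ∂_1 are all 1, so H_0 = Z.
  H_1: rank ker ∂_1 − rank ∂_2 = (9 − 4) − 5 = 0, and the invariant factors of ∂_2 are all 1, so H_1 = 0.
  H_2: rank ker ∂_2 − rank ∂_3 = (6 − 5) − 0 = 1, and there is no ∂_3, so H_2 = Z.

(K is a triangulation of the 2-sphere S^2.)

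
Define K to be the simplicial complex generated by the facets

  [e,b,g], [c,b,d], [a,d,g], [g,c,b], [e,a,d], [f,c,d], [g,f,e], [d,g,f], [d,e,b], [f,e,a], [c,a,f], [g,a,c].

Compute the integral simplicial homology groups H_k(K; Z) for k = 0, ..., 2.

K has 7 vertices, 18 edges, 12 triangles.
rank ∂_0 = 0, rank ∂_1 = 6 ⇒ b_0 = 7 − 0 − 6 = 1; all invariant factors of ∂_1 are 1 so no torsion. So H_0 = Z.
rank ∂_1 = 6, rank ∂_2 = 12 ⇒ b_1 = 18 − 6 − 12 = 0; ∂_2 has invariant factor(s) [2] giving torsion. So H_1 = Z_2.
rank ∂_2 = 12, rank ∂_3 = 0 ⇒ b_2 = 12 − 12 − 0 = 0. So H_2 = 0.

H_0 ≅ Z,  H_1 ≅ Z_2,  H_2 = 0.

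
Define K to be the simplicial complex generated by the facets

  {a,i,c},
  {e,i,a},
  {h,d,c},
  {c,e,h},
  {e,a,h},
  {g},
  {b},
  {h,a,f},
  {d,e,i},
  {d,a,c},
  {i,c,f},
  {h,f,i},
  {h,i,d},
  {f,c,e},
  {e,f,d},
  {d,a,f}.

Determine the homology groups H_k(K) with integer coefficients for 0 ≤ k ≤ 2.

H_0 ≅ Z^3,  H_1 ≅ Z^2,  H_2 ≅ Z.

Order the vertices as a < b < c < d < e < f < g < h < i. Listing each simplex with vertices in this order, K has dimension 2 with simplices:

  0-simplices (9): a, b, c, d, e, f, g, h, i
  1-simplices (21): ac, ad, ae, af, ah, ai, cd, ce, cf, ch, ci, de, df, dh, di, ef, eh, ei, fh, fi, hi
  2-simplices (14): acd, aci, adf, aeh, aei, afh, cdh, cef, ceh, cfi, def, dei, dhi, fhi

so the chain groups are C_0 ≅ Z^9, C_1 ≅ Z^21, C_2 ≅ Z^14.

∂_1: C_1 → C_0 maps an edge to its endpoints' difference, ∂[p,q] = q − p. For instance
  ∂cd = d − c.
The 9×21 boundary matrix has rank 6 and Smith normal form diag(1,1,1,1,1,1).

The boundary map ∂_2: C_2 → C_1 maps a triangle to the signed sum of its edges. For instance
  ∂cef = ef − cf + ce,
  ∂aei = ei − ai + ae.
As a 21×14 matrix over Z this has rank 13, with invariant factors (1,1,1,1,1,1,1,1,1,1,1,1,1).

Now H_k = ker ∂_k / im ∂_{k+1}, so:

  H_0: rank C_0 − rank ∂_1 = 9 − 6 = 3, and the invariant factors of ∂_1 are all 1, so H_0 ≅ Z^3.
  H_1: rank ker ∂_1 − rank ∂_2 = (21 − 6) − 13 = 2, and the invariant factors of ∂_2 are all 1, so H_1 ≅ Z^2.
  H_2: rank ker ∂_2 − rank ∂_3 = (14 − 13) − 0 = 1, and there is no ∂_3, so H_2 ≅ Z.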